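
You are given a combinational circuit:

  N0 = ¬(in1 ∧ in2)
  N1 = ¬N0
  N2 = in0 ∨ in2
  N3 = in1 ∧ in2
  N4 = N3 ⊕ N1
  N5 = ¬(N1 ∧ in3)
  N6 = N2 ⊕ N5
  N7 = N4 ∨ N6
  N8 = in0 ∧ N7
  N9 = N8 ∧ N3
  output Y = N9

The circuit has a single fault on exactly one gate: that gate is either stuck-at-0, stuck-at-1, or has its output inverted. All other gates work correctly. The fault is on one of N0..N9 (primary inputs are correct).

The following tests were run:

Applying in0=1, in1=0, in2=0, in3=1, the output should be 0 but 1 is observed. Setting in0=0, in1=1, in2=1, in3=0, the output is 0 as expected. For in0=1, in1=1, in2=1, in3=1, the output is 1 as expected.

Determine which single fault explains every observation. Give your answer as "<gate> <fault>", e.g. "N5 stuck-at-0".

N3 stuck-at-1

Fault-free values for test 1 (in0=1, in1=0, in2=0, in3=1): N0=1, N1=0, N2=1, N3=0, N4=0, N5=1, N6=0, N7=0, N8=0, N9=0, giving Y=0. Observed 1.
Test 1: faults giving observed 1 are {N3 stuck-at-1, N3 inverted output, N9 stuck-at-1, N9 inverted output}.
Test 2 (in0=0, in1=1, in2=1, in3=0): fault-free N0=0, N1=1, N2=1, N3=1, N4=0, N5=1, N6=0, N7=0, N8=0, N9=0 → 0; observed 0. Eliminates N9 stuck-at-1, N9 inverted output.
Test 3 (in0=1, in1=1, in2=1, in3=1): fault-free N0=0, N1=1, N2=1, N3=1, N4=0, N5=0, N6=1, N7=1, N8=1, N9=1 → 1; observed 1. Eliminates N3 inverted output.
Only N3 stuck-at-1 is consistent with every test.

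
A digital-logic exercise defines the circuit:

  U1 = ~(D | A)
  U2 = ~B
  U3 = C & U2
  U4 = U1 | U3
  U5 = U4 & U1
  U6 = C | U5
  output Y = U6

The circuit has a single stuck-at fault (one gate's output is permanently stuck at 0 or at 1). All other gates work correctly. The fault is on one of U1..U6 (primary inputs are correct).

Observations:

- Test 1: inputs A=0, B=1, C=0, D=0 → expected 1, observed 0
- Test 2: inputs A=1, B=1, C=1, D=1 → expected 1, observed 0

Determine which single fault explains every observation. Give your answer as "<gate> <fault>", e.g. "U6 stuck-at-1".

U6 stuck-at-0

Fault-free values for test 1 (A=0, B=1, C=0, D=0): U1=1, U2=0, U3=0, U4=1, U5=1, U6=1, giving Y=1. Observed 0.
Test 1: faults giving observed 0 are {U1 stuck-at-0, U4 stuck-at-0, U5 stuck-at-0, U6 stuck-at-0}.
Test 2 (A=1, B=1, C=1, D=1): fault-free U1=0, U2=0, U3=0, U4=0, U5=0, U6=1 → 1; observed 0. Eliminates U1 stuck-at-0, U4 stuck-at-0, U5 stuck-at-0.
Only U6 stuck-at-0 is consistent with every test.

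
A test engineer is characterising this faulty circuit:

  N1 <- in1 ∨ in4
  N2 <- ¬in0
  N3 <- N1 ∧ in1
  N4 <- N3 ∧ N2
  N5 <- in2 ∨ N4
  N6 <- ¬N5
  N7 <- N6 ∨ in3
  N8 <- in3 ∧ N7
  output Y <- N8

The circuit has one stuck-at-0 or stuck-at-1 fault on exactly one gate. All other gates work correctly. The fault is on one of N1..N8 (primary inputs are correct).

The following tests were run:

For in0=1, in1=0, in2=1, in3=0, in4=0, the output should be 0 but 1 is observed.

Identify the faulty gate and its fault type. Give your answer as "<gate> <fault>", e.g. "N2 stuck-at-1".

Fault-free values for test 1 (in0=1, in1=0, in2=1, in3=0, in4=0): N1=0, N2=0, N3=0, N4=0, N5=1, N6=0, N7=0, N8=0, giving Y=0. Observed 1.
Test 1: faults giving observed 1 are {N8 stuck-at-1}.
Only N8 stuck-at-1 is consistent with every test.

N8 stuck-at-1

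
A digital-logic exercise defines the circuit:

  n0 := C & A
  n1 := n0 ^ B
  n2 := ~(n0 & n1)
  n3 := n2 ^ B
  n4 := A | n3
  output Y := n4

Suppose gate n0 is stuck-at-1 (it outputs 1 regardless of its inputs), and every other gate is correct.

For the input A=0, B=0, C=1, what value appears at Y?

Propagate with n0 forced: n0=1 [stuck-at-1], n1=1, n2=0, n3=0, n4=0.
So Y = 0. (Without the fault it would be 1.)

0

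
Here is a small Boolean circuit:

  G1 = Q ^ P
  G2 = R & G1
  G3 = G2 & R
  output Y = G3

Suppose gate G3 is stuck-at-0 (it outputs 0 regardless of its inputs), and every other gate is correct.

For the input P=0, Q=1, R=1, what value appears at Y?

0

Propagate with G3 forced: G1=1, G2=1, G3=0 [stuck-at-0].
So Y = 0. (Without the fault it would be 1.)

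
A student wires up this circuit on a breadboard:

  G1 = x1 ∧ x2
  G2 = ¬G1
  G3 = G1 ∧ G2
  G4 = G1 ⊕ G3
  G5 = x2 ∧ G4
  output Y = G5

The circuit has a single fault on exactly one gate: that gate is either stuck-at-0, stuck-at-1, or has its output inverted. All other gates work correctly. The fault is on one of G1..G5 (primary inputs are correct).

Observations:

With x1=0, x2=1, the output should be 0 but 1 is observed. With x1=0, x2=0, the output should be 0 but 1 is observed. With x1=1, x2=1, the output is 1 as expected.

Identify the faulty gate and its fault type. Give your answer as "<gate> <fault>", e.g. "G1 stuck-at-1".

Fault-free values for test 1 (x1=0, x2=1): G1=0, G2=1, G3=0, G4=0, G5=0, giving Y=0. Observed 1.
Test 1: faults giving observed 1 are {G1 stuck-at-1, G1 inverted output, G3 stuck-at-1, G3 inverted output, G4 stuck-at-1, G4 inverted output, G5 stuck-at-1, G5 inverted output}.
Test 2 (x1=0, x2=0): fault-free G1=0, G2=1, G3=0, G4=0, G5=0 → 0; observed 1. Eliminates G1 stuck-at-1, G1 inverted output, G3 stuck-at-1, G3 inverted output, G4 stuck-at-1, G4 inverted output.
Test 3 (x1=1, x2=1): fault-free G1=1, G2=0, G3=0, G4=1, G5=1 → 1; observed 1. Eliminates G5 inverted output.
Only G5 stuck-at-1 is consistent with every test.

G5 stuck-at-1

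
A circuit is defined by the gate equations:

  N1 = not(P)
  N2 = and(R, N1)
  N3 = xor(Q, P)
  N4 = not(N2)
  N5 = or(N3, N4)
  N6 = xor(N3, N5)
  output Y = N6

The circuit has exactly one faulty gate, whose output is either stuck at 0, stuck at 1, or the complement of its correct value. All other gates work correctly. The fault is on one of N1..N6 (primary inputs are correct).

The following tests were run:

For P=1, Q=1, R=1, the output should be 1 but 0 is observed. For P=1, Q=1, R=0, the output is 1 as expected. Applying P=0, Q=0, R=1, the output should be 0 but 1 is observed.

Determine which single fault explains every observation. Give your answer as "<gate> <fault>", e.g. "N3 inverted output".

N1 inverted output

Fault-free values for test 1 (P=1, Q=1, R=1): N1=0, N2=0, N3=0, N4=1, N5=1, N6=1, giving Y=1. Observed 0.
Test 1: faults giving observed 0 are {N1 stuck-at-1, N1 inverted output, N2 stuck-at-1, N2 inverted output, N3 stuck-at-1, N3 inverted output, N4 stuck-at-0, N4 inverted output, N5 stuck-at-0, N5 inverted output, N6 stuck-at-0, N6 inverted output}.
Test 2 (P=1, Q=1, R=0): fault-free N1=0, N2=0, N3=0, N4=1, N5=1, N6=1 → 1; observed 1. Eliminates N2 stuck-at-1, N2 inverted output, N3 stuck-at-1, N3 inverted output, N4 stuck-at-0, N4 inverted output, N5 stuck-at-0, N5 inverted output, N6 stuck-at-0, N6 inverted output.
Test 3 (P=0, Q=0, R=1): fault-free N1=1, N2=1, N3=0, N4=0, N5=0, N6=0 → 0; observed 1. Eliminates N1 stuck-at-1.
Only N1 inverted output is consistent with every test.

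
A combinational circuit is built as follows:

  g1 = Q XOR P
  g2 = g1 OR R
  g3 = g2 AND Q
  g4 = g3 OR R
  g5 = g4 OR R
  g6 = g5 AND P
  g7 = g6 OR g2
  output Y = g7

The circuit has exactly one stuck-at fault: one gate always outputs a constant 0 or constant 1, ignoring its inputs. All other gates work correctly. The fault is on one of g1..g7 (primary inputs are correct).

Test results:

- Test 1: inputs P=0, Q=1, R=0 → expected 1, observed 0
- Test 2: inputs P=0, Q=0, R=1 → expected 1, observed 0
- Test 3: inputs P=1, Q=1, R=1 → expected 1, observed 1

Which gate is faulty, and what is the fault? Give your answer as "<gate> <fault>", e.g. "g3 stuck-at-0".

g2 stuck-at-0

Fault-free values for test 1 (P=0, Q=1, R=0): g1=1, g2=1, g3=1, g4=1, g5=1, g6=0, g7=1, giving Y=1. Observed 0.
Test 1: faults giving observed 0 are {g1 stuck-at-0, g2 stuck-at-0, g7 stuck-at-0}.
Test 2 (P=0, Q=0, R=1): fault-free g1=0, g2=1, g3=0, g4=1, g5=1, g6=0, g7=1 → 1; observed 0. Eliminates g1 stuck-at-0.
Test 3 (P=1, Q=1, R=1): fault-free g1=0, g2=1, g3=1, g4=1, g5=1, g6=1, g7=1 → 1; observed 1. Eliminates g7 stuck-at-0.
Only g2 stuck-at-0 is consistent with every test.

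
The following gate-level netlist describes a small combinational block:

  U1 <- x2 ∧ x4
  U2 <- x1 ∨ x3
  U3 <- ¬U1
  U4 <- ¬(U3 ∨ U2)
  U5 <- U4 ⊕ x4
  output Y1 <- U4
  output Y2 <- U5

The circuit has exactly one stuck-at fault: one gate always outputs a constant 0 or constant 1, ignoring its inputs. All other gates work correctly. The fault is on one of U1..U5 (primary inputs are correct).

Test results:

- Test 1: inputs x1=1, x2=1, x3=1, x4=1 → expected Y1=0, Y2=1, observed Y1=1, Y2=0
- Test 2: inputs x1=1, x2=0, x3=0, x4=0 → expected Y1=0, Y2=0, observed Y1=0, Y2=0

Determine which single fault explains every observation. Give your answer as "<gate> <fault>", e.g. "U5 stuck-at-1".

Fault-free values for test 1 (x1=1, x2=1, x3=1, x4=1): U1=1, U2=1, U3=0, U4=0, U5=1, giving Y1=0, Y2=1. Observed Y1=1, Y2=0.
Test 1: faults giving observed Y1=1, Y2=0 are {U2 stuck-at-0, U4 stuck-at-1}.
Test 2 (x1=1, x2=0, x3=0, x4=0): fault-free U1=0, U2=1, U3=1, U4=0, U5=0 → Y1=0, Y2=0; observed Y1=0, Y2=0. Eliminates U4 stuck-at-1.
Only U2 stuck-at-0 is consistent with every test.

U2 stuck-at-0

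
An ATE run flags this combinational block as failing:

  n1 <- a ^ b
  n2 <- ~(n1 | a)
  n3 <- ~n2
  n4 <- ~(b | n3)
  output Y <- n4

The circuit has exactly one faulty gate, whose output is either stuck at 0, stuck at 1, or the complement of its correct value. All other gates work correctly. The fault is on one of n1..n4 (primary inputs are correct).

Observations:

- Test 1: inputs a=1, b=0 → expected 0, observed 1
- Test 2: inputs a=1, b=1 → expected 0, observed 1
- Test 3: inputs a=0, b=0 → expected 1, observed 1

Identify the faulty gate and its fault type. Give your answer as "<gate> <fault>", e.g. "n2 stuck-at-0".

n4 stuck-at-1

Fault-free values for test 1 (a=1, b=0): n1=1, n2=0, n3=1, n4=0, giving Y=0. Observed 1.
Test 1: faults giving observed 1 are {n2 stuck-at-1, n2 inverted output, n3 stuck-at-0, n3 inverted output, n4 stuck-at-1, n4 inverted output}.
Test 2 (a=1, b=1): fault-free n1=0, n2=0, n3=1, n4=0 → 0; observed 1. Eliminates n2 stuck-at-1, n2 inverted output, n3 stuck-at-0, n3 inverted output.
Test 3 (a=0, b=0): fault-free n1=0, n2=1, n3=0, n4=1 → 1; observed 1. Eliminates n4 inverted output.
Only n4 stuck-at-1 is consistent with every test.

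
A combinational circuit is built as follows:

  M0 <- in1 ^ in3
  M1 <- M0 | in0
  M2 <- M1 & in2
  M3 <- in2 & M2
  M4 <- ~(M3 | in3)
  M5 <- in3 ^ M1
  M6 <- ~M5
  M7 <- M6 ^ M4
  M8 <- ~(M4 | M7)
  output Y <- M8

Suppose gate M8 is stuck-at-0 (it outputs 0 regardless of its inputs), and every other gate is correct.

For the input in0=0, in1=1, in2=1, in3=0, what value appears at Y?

0

Propagate with M8 forced: M0=1, M1=1, M2=1, M3=1, M4=0, M5=1, M6=0, M7=0, M8=0 [stuck-at-0].
So Y = 0. (Without the fault it would be 1.)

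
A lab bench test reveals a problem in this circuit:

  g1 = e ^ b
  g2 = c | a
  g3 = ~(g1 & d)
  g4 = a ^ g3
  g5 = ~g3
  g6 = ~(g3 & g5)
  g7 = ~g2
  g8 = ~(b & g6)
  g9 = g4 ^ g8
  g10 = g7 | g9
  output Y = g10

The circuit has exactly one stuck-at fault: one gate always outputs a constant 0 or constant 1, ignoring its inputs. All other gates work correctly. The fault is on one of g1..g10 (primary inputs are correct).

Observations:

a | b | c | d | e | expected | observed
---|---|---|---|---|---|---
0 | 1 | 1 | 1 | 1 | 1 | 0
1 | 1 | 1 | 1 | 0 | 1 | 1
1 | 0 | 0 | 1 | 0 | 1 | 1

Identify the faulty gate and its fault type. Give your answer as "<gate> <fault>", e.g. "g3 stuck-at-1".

g5 stuck-at-1

Fault-free values for test 1 (a=0, b=1, c=1, d=1, e=1): g1=0, g2=1, g3=1, g4=1, g5=0, g6=1, g7=0, g8=0, g9=1, g10=1, giving Y=1. Observed 0.
Test 1: faults giving observed 0 are {g1 stuck-at-1, g3 stuck-at-0, g4 stuck-at-0, g5 stuck-at-1, g6 stuck-at-0, g8 stuck-at-1, g9 stuck-at-0, g10 stuck-at-0}.
Test 2 (a=1, b=1, c=1, d=1, e=0): fault-free g1=1, g2=1, g3=0, g4=1, g5=1, g6=1, g7=0, g8=0, g9=1, g10=1 → 1; observed 1. Eliminates g4 stuck-at-0, g6 stuck-at-0, g8 stuck-at-1, g9 stuck-at-0, g10 stuck-at-0.
Test 3 (a=1, b=0, c=0, d=1, e=0): fault-free g1=0, g2=1, g3=1, g4=0, g5=0, g6=1, g7=0, g8=1, g9=1, g10=1 → 1; observed 1. Eliminates g1 stuck-at-1, g3 stuck-at-0.
Only g5 stuck-at-1 is consistent with every test.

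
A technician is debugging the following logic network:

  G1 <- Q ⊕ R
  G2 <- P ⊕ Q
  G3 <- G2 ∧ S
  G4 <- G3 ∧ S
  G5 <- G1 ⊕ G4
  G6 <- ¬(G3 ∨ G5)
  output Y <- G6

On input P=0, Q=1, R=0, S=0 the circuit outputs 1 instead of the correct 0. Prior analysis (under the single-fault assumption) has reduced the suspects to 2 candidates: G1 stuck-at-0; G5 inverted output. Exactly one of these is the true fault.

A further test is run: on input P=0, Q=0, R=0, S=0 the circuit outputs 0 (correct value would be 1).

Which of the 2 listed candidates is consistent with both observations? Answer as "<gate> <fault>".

Evaluate each candidate on input P=0, Q=0, R=0, S=0:
  G1 stuck-at-0: G1=0 [stuck-at-0], G2=0, G3=0, G4=0, G5=0, G6=1 → 1 — eliminated
  G5 inverted output: G1=0, G2=0, G3=0, G4=0, G5=1 [inverted output], G6=0 → 0 — matches
Only G5 inverted output reproduces the observed 0.

G5 inverted output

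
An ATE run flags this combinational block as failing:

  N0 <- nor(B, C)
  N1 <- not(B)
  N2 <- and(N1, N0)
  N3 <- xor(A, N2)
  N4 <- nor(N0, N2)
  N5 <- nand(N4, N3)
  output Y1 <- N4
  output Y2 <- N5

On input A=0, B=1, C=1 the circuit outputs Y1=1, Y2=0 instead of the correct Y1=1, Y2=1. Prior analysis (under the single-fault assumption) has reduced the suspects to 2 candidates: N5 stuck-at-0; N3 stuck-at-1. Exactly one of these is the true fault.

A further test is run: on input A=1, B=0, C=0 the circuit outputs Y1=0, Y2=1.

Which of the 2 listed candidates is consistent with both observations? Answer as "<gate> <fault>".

Evaluate each candidate on input A=1, B=0, C=0:
  N5 stuck-at-0: N0=1, N1=1, N2=1, N3=0, N4=0, N5=0 [stuck-at-0] → Y1=0, Y2=0 — eliminated
  N3 stuck-at-1: N0=1, N1=1, N2=1, N3=1 [stuck-at-1], N4=0, N5=1 → Y1=0, Y2=1 — matches
Only N3 stuck-at-1 reproduces the observed Y1=0, Y2=1.

N3 stuck-at-1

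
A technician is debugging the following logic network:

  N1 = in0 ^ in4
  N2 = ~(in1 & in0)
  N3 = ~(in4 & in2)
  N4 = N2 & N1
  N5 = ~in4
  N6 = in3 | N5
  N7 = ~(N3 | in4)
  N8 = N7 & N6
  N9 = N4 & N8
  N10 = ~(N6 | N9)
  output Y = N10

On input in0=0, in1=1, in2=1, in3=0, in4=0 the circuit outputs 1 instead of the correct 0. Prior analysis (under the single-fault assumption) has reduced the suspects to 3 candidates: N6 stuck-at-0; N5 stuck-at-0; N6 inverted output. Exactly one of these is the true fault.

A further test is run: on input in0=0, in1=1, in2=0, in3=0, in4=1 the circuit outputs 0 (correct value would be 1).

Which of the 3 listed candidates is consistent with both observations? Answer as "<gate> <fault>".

N6 inverted output

Evaluate each candidate on input in0=0, in1=1, in2=0, in3=0, in4=1:
  N6 stuck-at-0: N1=1, N2=1, N3=1, N4=1, N5=0, N6=0 [stuck-at-0], N7=0, N8=0, N9=0, N10=1 → 1 — eliminated
  N5 stuck-at-0: N1=1, N2=1, N3=1, N4=1, N5=0 [stuck-at-0], N6=0, N7=0, N8=0, N9=0, N10=1 → 1 — eliminated
  N6 inverted output: N1=1, N2=1, N3=1, N4=1, N5=0, N6=1 [inverted output], N7=0, N8=0, N9=0, N10=0 → 0 — matches
Only N6 inverted output reproduces the observed 0.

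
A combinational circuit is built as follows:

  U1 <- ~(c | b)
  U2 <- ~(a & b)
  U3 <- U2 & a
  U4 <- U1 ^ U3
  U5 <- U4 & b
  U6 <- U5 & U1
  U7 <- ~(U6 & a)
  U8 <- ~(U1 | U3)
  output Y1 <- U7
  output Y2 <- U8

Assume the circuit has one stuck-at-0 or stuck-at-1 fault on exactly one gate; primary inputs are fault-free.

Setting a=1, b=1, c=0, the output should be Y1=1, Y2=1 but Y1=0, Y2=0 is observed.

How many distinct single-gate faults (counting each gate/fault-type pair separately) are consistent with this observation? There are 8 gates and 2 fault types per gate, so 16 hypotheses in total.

1

Fault-free: U1=0, U2=0, U3=0, U4=0, U5=0, U6=0, U7=1, U8=1 → Y1=1, Y2=1. Observed Y1=0, Y2=0.
  U1: stuck-at-1 ✓; others ✗
  U2: none of the 2 fault types match ✗
  U3: none of the 2 fault types match ✗
  U4: none of the 2 fault types match ✗
  U5: none of the 2 fault types match ✗
  U6: none of the 2 fault types match ✗
  U7: none of the 2 fault types match ✗
  U8: none of the 2 fault types match ✗
Consistent faults: {U1 stuck-at-1} — 1 in all.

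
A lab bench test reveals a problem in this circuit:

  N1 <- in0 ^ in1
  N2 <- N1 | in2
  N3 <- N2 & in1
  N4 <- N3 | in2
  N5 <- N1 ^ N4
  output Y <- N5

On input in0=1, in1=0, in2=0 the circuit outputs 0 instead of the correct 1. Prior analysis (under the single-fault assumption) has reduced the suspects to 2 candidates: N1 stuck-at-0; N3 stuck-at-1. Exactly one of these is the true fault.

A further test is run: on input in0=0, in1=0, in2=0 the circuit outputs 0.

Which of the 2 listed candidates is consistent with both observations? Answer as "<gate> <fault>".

Evaluate each candidate on input in0=0, in1=0, in2=0:
  N1 stuck-at-0: N1=0 [stuck-at-0], N2=0, N3=0, N4=0, N5=0 → 0 — matches
  N3 stuck-at-1: N1=0, N2=0, N3=1 [stuck-at-1], N4=1, N5=1 → 1 — eliminated
Only N1 stuck-at-0 reproduces the observed 0.

N1 stuck-at-0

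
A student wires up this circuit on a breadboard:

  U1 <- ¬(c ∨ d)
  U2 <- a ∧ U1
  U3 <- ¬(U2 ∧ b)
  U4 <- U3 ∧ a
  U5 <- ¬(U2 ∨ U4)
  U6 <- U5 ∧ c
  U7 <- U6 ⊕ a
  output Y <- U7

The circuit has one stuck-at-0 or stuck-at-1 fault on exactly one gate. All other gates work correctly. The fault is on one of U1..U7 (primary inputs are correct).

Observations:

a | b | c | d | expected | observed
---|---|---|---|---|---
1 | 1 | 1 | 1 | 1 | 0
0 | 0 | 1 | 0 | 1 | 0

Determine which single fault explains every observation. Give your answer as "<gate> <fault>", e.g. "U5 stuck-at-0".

U7 stuck-at-0

Fault-free values for test 1 (a=1, b=1, c=1, d=1): U1=0, U2=0, U3=1, U4=1, U5=0, U6=0, U7=1, giving Y=1. Observed 0.
Test 1: faults giving observed 0 are {U3 stuck-at-0, U4 stuck-at-0, U5 stuck-at-1, U6 stuck-at-1, U7 stuck-at-0}.
Test 2 (a=0, b=0, c=1, d=0): fault-free U1=0, U2=0, U3=1, U4=0, U5=1, U6=1, U7=1 → 1; observed 0. Eliminates U3 stuck-at-0, U4 stuck-at-0, U5 stuck-at-1, U6 stuck-at-1.
Only U7 stuck-at-0 is consistent with every test.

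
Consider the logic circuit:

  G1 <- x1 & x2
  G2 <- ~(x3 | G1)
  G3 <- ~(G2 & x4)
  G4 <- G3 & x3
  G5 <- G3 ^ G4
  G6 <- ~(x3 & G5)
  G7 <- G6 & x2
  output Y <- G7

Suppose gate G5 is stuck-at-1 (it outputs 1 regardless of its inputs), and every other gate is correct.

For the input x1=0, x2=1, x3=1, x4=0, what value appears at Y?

0

Propagate with G5 forced: G1=0, G2=0, G3=1, G4=1, G5=1 [stuck-at-1], G6=0, G7=0.
So Y = 0. (Without the fault it would be 1.)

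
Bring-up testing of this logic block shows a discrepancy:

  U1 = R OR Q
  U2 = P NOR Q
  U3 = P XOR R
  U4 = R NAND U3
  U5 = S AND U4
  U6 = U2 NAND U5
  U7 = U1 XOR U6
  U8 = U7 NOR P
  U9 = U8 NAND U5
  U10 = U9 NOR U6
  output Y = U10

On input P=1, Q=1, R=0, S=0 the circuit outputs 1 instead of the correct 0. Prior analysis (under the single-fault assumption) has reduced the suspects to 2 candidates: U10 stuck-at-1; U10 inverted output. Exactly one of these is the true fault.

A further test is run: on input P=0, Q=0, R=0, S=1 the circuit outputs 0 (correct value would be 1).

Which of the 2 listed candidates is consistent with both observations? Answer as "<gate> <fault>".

U10 inverted output

Evaluate each candidate on input P=0, Q=0, R=0, S=1:
  U10 stuck-at-1: U1=0, U2=1, U3=0, U4=1, U5=1, U6=0, U7=0, U8=1, U9=0, U10=1 [stuck-at-1] → 1 — eliminated
  U10 inverted output: U1=0, U2=1, U3=0, U4=1, U5=1, U6=0, U7=0, U8=1, U9=0, U10=0 [inverted output] → 0 — matches
Only U10 inverted output reproduces the observed 0.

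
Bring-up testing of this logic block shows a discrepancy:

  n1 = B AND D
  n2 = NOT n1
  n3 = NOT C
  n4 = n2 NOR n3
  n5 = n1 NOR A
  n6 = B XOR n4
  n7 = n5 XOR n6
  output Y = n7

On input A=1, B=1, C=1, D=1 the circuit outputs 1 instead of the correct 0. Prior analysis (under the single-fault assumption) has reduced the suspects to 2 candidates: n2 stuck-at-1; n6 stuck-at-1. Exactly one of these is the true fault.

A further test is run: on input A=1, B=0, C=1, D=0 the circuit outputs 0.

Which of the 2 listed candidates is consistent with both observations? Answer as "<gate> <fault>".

n2 stuck-at-1

Evaluate each candidate on input A=1, B=0, C=1, D=0:
  n2 stuck-at-1: n1=0, n2=1 [stuck-at-1], n3=0, n4=0, n5=0, n6=0, n7=0 → 0 — matches
  n6 stuck-at-1: n1=0, n2=1, n3=0, n4=0, n5=0, n6=1 [stuck-at-1], n7=1 → 1 — eliminated
Only n2 stuck-at-1 reproduces the observed 0.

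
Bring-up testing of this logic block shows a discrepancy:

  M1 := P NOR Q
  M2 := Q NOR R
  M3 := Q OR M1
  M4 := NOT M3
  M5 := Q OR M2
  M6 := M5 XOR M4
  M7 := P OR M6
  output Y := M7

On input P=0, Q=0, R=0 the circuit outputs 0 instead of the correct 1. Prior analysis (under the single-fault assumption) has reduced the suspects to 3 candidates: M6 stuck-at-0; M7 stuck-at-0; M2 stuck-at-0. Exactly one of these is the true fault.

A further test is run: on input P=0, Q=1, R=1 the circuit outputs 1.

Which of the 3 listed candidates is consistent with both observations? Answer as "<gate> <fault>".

Evaluate each candidate on input P=0, Q=1, R=1:
  M6 stuck-at-0: M1=0, M2=0, M3=1, M4=0, M5=1, M6=0 [stuck-at-0], M7=0 → 0 — eliminated
  M7 stuck-at-0: M1=0, M2=0, M3=1, M4=0, M5=1, M6=1, M7=0 [stuck-at-0] → 0 — eliminated
  M2 stuck-at-0: M1=0, M2=0 [stuck-at-0], M3=1, M4=0, M5=1, M6=1, M7=1 → 1 — matches
Only M2 stuck-at-0 reproduces the observed 1.

M2 stuck-at-0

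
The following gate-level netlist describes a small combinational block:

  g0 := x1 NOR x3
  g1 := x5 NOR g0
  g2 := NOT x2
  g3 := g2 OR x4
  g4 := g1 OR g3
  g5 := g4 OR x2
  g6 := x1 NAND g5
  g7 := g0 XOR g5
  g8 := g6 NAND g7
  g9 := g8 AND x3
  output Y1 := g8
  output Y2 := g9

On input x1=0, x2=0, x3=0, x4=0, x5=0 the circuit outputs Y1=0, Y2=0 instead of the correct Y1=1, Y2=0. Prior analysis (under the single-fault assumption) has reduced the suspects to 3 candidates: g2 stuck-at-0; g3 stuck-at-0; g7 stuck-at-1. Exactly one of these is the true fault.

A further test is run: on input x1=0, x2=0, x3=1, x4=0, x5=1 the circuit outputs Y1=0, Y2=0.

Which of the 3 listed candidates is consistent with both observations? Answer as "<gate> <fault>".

Evaluate each candidate on input x1=0, x2=0, x3=1, x4=0, x5=1:
  g2 stuck-at-0: g0=0, g1=0, g2=0 [stuck-at-0], g3=0, g4=0, g5=0, g6=1, g7=0, g8=1, g9=1 → Y1=1, Y2=1 — eliminated
  g3 stuck-at-0: g0=0, g1=0, g2=1, g3=0 [stuck-at-0], g4=0, g5=0, g6=1, g7=0, g8=1, g9=1 → Y1=1, Y2=1 — eliminated
  g7 stuck-at-1: g0=0, g1=0, g2=1, g3=1, g4=1, g5=1, g6=1, g7=1 [stuck-at-1], g8=0, g9=0 → Y1=0, Y2=0 — matches
Only g7 stuck-at-1 reproduces the observed Y1=0, Y2=0.

g7 stuck-at-1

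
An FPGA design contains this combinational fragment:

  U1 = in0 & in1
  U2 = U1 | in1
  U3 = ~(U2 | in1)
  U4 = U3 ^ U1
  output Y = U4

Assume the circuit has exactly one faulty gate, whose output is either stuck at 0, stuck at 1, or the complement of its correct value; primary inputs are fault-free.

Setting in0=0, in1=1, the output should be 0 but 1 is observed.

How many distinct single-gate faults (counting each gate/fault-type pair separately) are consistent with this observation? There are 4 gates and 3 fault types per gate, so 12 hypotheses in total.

6

Fault-free: U1=0, U2=1, U3=0, U4=0 → 0. Observed 1.
  U1 stuck-at-0: output 0 ✗
  U1 stuck-at-1: output 1 ✓
  U1 inverted output: output 1 ✓
  U2 stuck-at-0: output 0 ✗
  U2 stuck-at-1: output 0 ✗
  U2 inverted output: output 0 ✗
  U3 stuck-at-0: output 0 ✗
  U3 stuck-at-1: output 1 ✓
  U3 inverted output: output 1 ✓
  U4 stuck-at-0: output 0 ✗
  U4 stuck-at-1: output 1 ✓
  U4 inverted output: output 1 ✓
Consistent faults: {U1 stuck-at-1, U1 inverted output, U3 stuck-at-1, U3 inverted output, U4 stuck-at-1, U4 inverted output} — 6 in all.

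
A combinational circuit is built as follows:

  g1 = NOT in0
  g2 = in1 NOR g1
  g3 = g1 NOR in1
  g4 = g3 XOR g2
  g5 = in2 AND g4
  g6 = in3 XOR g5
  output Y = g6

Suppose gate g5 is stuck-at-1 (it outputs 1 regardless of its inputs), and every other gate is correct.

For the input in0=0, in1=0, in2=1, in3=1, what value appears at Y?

Propagate with g5 forced: g1=1, g2=0, g3=0, g4=0, g5=1 [stuck-at-1], g6=0.
So Y = 0. (Without the fault it would be 1.)

0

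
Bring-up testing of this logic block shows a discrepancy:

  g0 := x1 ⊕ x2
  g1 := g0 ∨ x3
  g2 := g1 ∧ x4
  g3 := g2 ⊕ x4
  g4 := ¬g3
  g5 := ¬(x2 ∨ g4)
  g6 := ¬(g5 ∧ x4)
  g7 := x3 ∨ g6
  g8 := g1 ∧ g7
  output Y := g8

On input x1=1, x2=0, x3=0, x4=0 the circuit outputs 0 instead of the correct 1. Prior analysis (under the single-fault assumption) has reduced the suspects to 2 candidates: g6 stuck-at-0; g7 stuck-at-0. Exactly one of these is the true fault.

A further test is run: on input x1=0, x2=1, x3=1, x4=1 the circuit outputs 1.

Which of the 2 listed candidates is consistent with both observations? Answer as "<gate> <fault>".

g6 stuck-at-0

Evaluate each candidate on input x1=0, x2=1, x3=1, x4=1:
  g6 stuck-at-0: g0=1, g1=1, g2=1, g3=0, g4=1, g5=0, g6=0 [stuck-at-0], g7=1, g8=1 → 1 — matches
  g7 stuck-at-0: g0=1, g1=1, g2=1, g3=0, g4=1, g5=0, g6=1, g7=0 [stuck-at-0], g8=0 → 0 — eliminated
Only g6 stuck-at-0 reproduces the observed 1.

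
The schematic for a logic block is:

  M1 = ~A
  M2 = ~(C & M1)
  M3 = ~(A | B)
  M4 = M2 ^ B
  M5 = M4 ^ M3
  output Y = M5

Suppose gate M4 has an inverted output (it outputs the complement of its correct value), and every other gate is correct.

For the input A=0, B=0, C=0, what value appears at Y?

Propagate with M4 forced: M1=1, M2=1, M3=1, M4=0 [inverted output], M5=1.
So Y = 1. (Without the fault it would be 0.)

1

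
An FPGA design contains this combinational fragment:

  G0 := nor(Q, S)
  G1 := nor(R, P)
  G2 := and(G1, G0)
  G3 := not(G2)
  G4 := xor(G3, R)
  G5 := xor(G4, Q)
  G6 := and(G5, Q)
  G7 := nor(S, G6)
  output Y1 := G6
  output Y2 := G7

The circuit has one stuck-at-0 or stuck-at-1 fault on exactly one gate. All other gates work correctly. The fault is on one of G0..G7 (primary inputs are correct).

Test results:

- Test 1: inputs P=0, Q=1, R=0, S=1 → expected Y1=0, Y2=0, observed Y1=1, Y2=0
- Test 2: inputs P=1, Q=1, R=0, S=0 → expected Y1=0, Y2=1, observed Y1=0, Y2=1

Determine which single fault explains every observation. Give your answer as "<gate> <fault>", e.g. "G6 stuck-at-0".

G0 stuck-at-1

Fault-free values for test 1 (P=0, Q=1, R=0, S=1): G0=0, G1=1, G2=0, G3=1, G4=1, G5=0, G6=0, G7=0, giving Y1=0, Y2=0. Observed Y1=1, Y2=0.
Test 1: faults giving observed Y1=1, Y2=0 are {G0 stuck-at-1, G2 stuck-at-1, G3 stuck-at-0, G4 stuck-at-0, G5 stuck-at-1, G6 stuck-at-1}.
Test 2 (P=1, Q=1, R=0, S=0): fault-free G0=0, G1=0, G2=0, G3=1, G4=1, G5=0, G6=0, G7=1 → Y1=0, Y2=1; observed Y1=0, Y2=1. Eliminates G2 stuck-at-1, G3 stuck-at-0, G4 stuck-at-0, G5 stuck-at-1, G6 stuck-at-1.
Only G0 stuck-at-1 is consistent with every test.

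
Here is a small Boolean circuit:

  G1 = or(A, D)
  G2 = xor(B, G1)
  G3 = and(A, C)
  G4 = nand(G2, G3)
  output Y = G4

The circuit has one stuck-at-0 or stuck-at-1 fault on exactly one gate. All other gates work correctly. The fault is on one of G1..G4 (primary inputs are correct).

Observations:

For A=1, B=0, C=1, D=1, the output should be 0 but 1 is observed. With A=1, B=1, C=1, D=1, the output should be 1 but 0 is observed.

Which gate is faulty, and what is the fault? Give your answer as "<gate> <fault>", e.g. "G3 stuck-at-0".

Fault-free values for test 1 (A=1, B=0, C=1, D=1): G1=1, G2=1, G3=1, G4=0, giving Y=0. Observed 1.
Test 1: faults giving observed 1 are {G1 stuck-at-0, G2 stuck-at-0, G3 stuck-at-0, G4 stuck-at-1}.
Test 2 (A=1, B=1, C=1, D=1): fault-free G1=1, G2=0, G3=1, G4=1 → 1; observed 0. Eliminates G2 stuck-at-0, G3 stuck-at-0, G4 stuck-at-1.
Only G1 stuck-at-0 is consistent with every test.

G1 stuck-at-0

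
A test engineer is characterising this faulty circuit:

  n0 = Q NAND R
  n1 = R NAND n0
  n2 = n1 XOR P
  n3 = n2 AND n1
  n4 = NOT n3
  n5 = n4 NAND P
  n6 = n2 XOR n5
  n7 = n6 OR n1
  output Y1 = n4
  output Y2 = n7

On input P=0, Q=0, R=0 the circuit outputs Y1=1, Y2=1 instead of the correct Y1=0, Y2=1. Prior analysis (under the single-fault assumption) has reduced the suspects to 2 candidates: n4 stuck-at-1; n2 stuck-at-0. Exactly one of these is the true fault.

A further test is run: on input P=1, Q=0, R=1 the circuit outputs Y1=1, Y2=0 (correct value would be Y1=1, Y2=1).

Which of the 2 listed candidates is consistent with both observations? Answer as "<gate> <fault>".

Evaluate each candidate on input P=1, Q=0, R=1:
  n4 stuck-at-1: n0=1, n1=0, n2=1, n3=0, n4=1 [stuck-at-1], n5=0, n6=1, n7=1 → Y1=1, Y2=1 — eliminated
  n2 stuck-at-0: n0=1, n1=0, n2=0 [stuck-at-0], n3=0, n4=1, n5=0, n6=0, n7=0 → Y1=1, Y2=0 — matches
Only n2 stuck-at-0 reproduces the observed Y1=1, Y2=0.

n2 stuck-at-0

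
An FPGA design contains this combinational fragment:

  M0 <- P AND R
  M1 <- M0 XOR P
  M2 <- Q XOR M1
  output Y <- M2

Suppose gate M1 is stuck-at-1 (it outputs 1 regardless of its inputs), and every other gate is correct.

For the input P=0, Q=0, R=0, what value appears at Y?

Propagate with M1 forced: M0=0, M1=1 [stuck-at-1], M2=1.
So Y = 1. (Without the fault it would be 0.)

1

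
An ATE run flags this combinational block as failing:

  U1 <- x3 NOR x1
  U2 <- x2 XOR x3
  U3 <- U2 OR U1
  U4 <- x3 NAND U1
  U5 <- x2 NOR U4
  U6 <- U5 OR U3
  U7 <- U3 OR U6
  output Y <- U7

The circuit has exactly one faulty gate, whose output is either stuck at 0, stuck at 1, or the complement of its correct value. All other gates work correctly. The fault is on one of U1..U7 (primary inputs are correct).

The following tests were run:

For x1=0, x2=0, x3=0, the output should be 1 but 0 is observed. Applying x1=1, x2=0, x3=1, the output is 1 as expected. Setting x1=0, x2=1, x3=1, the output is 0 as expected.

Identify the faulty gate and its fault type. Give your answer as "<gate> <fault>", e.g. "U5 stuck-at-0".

U1 stuck-at-0

Fault-free values for test 1 (x1=0, x2=0, x3=0): U1=1, U2=0, U3=1, U4=1, U5=0, U6=1, U7=1, giving Y=1. Observed 0.
Test 1: faults giving observed 0 are {U1 stuck-at-0, U1 inverted output, U3 stuck-at-0, U3 inverted output, U7 stuck-at-0, U7 inverted output}.
Test 2 (x1=1, x2=0, x3=1): fault-free U1=0, U2=1, U3=1, U4=1, U5=0, U6=1, U7=1 → 1; observed 1. Eliminates U3 stuck-at-0, U3 inverted output, U7 stuck-at-0, U7 inverted output.
Test 3 (x1=0, x2=1, x3=1): fault-free U1=0, U2=0, U3=0, U4=1, U5=0, U6=0, U7=0 → 0; observed 0. Eliminates U1 inverted output.
Only U1 stuck-at-0 is consistent with every test.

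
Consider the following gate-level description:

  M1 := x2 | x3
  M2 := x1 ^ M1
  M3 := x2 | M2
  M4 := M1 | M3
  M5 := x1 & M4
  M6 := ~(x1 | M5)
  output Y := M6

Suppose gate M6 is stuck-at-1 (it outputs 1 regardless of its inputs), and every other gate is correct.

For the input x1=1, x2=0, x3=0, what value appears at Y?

Propagate with M6 forced: M1=0, M2=1, M3=1, M4=1, M5=1, M6=1 [stuck-at-1].
So Y = 1. (Without the fault it would be 0.)

1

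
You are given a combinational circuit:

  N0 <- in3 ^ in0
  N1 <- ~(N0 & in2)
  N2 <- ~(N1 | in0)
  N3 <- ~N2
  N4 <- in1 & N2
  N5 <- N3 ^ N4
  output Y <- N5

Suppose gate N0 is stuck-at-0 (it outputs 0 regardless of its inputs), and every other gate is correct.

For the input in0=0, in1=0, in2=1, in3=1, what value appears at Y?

1

Propagate with N0 forced: N0=0 [stuck-at-0], N1=1, N2=0, N3=1, N4=0, N5=1.
So Y = 1. (Without the fault it would be 0.)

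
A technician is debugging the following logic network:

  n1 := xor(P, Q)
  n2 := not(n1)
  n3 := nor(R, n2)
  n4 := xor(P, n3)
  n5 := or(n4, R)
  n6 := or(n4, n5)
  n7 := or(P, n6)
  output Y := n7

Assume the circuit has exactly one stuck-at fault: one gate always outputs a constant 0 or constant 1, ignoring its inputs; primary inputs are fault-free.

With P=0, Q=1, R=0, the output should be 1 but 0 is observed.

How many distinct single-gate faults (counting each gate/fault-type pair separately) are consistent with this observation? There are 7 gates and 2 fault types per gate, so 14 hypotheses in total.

Fault-free: n1=1, n2=0, n3=1, n4=1, n5=1, n6=1, n7=1 → 1. Observed 0.
  n1 stuck-at-0: output 0 ✓
  n1 stuck-at-1: output 1 ✗
  n2 stuck-at-0: output 1 ✗
  n2 stuck-at-1: output 0 ✓
  n3 stuck-at-0: output 0 ✓
  n3 stuck-at-1: output 1 ✗
  n4 stuck-at-0: output 0 ✓
  n4 stuck-at-1: output 1 ✗
  n5 stuck-at-0: output 1 ✗
  n5 stuck-at-1: output 1 ✗
  n6 stuck-at-0: output 0 ✓
  n6 stuck-at-1: output 1 ✗
  n7 stuck-at-0: output 0 ✓
  n7 stuck-at-1: output 1 ✗
Consistent faults: {n1 stuck-at-0, n2 stuck-at-1, n3 stuck-at-0, n4 stuck-at-0, n6 stuck-at-0, n7 stuck-at-0} — 6 in all.

6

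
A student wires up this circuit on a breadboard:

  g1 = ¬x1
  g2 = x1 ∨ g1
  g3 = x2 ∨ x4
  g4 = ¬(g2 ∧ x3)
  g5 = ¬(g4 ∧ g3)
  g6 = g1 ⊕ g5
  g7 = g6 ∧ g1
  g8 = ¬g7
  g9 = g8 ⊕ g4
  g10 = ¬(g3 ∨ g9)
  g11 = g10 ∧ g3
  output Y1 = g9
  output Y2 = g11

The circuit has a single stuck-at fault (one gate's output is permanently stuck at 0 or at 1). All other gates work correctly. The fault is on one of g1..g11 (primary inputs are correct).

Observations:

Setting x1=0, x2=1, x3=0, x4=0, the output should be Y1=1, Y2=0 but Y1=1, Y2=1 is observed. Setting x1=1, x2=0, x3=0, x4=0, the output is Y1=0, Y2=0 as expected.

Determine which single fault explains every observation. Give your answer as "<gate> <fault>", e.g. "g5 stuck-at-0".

Fault-free values for test 1 (x1=0, x2=1, x3=0, x4=0): g1=1, g2=1, g3=1, g4=1, g5=0, g6=1, g7=1, g8=0, g9=1, g10=0, g11=0, giving Y1=1, Y2=0. Observed Y1=1, Y2=1.
Test 1: faults giving observed Y1=1, Y2=1 are {g10 stuck-at-1, g11 stuck-at-1}.
Test 2 (x1=1, x2=0, x3=0, x4=0): fault-free g1=0, g2=1, g3=0, g4=1, g5=1, g6=1, g7=0, g8=1, g9=0, g10=1, g11=0 → Y1=0, Y2=0; observed Y1=0, Y2=0. Eliminates g11 stuck-at-1.
Only g10 stuck-at-1 is consistent with every test.

g10 stuck-at-1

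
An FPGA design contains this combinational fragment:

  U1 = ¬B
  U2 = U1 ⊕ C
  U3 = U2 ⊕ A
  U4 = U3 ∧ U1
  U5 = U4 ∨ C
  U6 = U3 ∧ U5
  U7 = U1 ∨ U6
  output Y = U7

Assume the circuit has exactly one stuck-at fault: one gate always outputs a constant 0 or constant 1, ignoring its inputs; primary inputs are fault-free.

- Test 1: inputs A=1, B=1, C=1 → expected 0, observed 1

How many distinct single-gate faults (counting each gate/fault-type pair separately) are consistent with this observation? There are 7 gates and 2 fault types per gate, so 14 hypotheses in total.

5

Fault-free: U1=0, U2=1, U3=0, U4=0, U5=1, U6=0, U7=0 → 0. Observed 1.
  U1 stuck-at-0: output 0 ✗
  U1 stuck-at-1: output 1 ✓
  U2 stuck-at-0: output 1 ✓
  U2 stuck-at-1: output 0 ✗
  U3 stuck-at-0: output 0 ✗
  U3 stuck-at-1: output 1 ✓
  U4 stuck-at-0: output 0 ✗
  U4 stuck-at-1: output 0 ✗
  U5 stuck-at-0: output 0 ✗
  U5 stuck-at-1: output 0 ✗
  U6 stuck-at-0: output 0 ✗
  U6 stuck-at-1: output 1 ✓
  U7 stuck-at-0: output 0 ✗
  U7 stuck-at-1: output 1 ✓
Consistent faults: {U1 stuck-at-1, U2 stuck-at-0, U3 stuck-at-1, U6 stuck-at-1, U7 stuck-at-1} — 5 in all.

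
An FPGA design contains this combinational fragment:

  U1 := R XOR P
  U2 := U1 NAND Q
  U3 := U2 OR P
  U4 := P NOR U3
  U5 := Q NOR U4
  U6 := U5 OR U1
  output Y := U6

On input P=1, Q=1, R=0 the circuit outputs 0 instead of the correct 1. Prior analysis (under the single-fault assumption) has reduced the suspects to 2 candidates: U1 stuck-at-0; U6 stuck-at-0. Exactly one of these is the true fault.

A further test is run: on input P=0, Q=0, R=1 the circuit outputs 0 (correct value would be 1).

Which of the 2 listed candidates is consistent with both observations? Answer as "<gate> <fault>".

Evaluate each candidate on input P=0, Q=0, R=1:
  U1 stuck-at-0: U1=0 [stuck-at-0], U2=1, U3=1, U4=0, U5=1, U6=1 → 1 — eliminated
  U6 stuck-at-0: U1=1, U2=1, U3=1, U4=0, U5=1, U6=0 [stuck-at-0] → 0 — matches
Only U6 stuck-at-0 reproduces the observed 0.

U6 stuck-at-0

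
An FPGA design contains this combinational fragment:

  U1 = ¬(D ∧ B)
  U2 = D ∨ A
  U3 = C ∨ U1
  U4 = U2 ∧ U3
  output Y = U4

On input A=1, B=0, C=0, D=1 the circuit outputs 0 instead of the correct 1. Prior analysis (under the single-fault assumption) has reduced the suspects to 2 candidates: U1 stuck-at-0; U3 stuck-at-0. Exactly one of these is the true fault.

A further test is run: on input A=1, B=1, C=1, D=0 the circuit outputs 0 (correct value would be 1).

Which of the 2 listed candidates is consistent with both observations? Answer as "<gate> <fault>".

Evaluate each candidate on input A=1, B=1, C=1, D=0:
  U1 stuck-at-0: U1=0 [stuck-at-0], U2=1, U3=1, U4=1 → 1 — eliminated
  U3 stuck-at-0: U1=1, U2=1, U3=0 [stuck-at-0], U4=0 → 0 — matches
Only U3 stuck-at-0 reproduces the observed 0.

U3 stuck-at-0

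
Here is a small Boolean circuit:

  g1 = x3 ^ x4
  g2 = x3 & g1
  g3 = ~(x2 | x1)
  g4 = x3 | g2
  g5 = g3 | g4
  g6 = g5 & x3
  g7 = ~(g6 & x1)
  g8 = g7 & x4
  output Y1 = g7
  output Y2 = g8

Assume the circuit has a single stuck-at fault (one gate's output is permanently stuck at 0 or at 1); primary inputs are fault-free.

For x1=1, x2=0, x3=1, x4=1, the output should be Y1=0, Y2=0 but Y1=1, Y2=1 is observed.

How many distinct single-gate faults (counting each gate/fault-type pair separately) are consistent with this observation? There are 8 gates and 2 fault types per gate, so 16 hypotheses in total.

4

Fault-free: g1=0, g2=0, g3=0, g4=1, g5=1, g6=1, g7=0, g8=0 → Y1=0, Y2=0. Observed Y1=1, Y2=1.
  g1: none of the 2 fault types match ✗
  g2: none of the 2 fault types match ✗
  g3: none of the 2 fault types match ✗
  g4: stuck-at-0 ✓; others ✗
  g5: stuck-at-0 ✓; others ✗
  g6: stuck-at-0 ✓; others ✗
  g7: stuck-at-1 ✓; others ✗
  g8: none of the 2 fault types match ✗
Consistent faults: {g4 stuck-at-0, g5 stuck-at-0, g6 stuck-at-0, g7 stuck-at-1} — 4 in all.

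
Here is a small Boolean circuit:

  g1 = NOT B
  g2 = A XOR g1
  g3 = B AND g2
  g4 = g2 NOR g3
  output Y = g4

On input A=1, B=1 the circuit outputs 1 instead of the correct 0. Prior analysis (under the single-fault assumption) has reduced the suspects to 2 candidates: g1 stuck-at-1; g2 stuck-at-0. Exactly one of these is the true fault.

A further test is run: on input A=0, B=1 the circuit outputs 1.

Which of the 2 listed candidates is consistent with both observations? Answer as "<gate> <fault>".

g2 stuck-at-0

Evaluate each candidate on input A=0, B=1:
  g1 stuck-at-1: g1=1 [stuck-at-1], g2=1, g3=1, g4=0 → 0 — eliminated
  g2 stuck-at-0: g1=0, g2=0 [stuck-at-0], g3=0, g4=1 → 1 — matches
Only g2 stuck-at-0 reproduces the observed 1.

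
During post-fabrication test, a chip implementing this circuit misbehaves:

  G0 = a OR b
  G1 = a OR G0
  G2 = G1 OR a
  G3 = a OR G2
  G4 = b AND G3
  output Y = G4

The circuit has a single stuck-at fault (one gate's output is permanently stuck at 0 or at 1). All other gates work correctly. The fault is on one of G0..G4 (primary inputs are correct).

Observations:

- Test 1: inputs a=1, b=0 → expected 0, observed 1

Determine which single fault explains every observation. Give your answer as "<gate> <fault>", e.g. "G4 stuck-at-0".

Fault-free values for test 1 (a=1, b=0): G0=1, G1=1, G2=1, G3=1, G4=0, giving Y=0. Observed 1.
Test 1: faults giving observed 1 are {G4 stuck-at-1}.
Only G4 stuck-at-1 is consistent with every test.

G4 stuck-at-1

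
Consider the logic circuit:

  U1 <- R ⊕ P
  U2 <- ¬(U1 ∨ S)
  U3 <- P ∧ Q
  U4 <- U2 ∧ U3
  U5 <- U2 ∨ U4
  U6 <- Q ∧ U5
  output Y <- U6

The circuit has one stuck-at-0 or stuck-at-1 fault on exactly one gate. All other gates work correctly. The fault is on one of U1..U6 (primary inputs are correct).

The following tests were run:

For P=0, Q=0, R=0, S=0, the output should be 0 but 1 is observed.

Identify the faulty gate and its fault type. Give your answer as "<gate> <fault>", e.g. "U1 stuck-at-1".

Fault-free values for test 1 (P=0, Q=0, R=0, S=0): U1=0, U2=1, U3=0, U4=0, U5=1, U6=0, giving Y=0. Observed 1.
Test 1: faults giving observed 1 are {U6 stuck-at-1}.
Only U6 stuck-at-1 is consistent with every test.

U6 stuck-at-1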